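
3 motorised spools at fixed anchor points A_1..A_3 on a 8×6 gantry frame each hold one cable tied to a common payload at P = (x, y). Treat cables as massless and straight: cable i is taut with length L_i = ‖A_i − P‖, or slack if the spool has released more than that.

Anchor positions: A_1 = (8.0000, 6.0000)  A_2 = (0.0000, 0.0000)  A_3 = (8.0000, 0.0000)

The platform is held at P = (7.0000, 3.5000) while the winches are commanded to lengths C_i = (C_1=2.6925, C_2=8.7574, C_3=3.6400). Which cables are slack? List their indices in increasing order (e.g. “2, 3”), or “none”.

i=1: geometric 2.6926 vs commanded 2.6925 ⇒ taut
i=2: geometric 7.8262 vs commanded 8.7574 ⇒ slack
i=3: geometric 3.6401 vs commanded 3.6400 ⇒ taut

2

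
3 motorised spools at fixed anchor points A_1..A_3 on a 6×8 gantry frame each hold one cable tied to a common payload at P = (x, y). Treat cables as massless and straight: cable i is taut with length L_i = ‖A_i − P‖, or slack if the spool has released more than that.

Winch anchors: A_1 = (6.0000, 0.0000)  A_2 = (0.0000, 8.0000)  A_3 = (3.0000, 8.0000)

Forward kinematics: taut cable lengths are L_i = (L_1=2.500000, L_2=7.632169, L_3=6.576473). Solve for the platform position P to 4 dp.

circle eqns → linear via eq_j − eq_1; set q_j = A_j·A_j − L_j²
q_1 = 36.0000+0.0000−6.2500 = 29.7500
12.0000·x − 16.0000·y = q_1−q_2 = 24.0000
6.0000·x − 16.0000·y = q_1−q_3 = 0.0000
solve first two rows → x=4.0000, y=1.5000

(4.0000, 1.5000)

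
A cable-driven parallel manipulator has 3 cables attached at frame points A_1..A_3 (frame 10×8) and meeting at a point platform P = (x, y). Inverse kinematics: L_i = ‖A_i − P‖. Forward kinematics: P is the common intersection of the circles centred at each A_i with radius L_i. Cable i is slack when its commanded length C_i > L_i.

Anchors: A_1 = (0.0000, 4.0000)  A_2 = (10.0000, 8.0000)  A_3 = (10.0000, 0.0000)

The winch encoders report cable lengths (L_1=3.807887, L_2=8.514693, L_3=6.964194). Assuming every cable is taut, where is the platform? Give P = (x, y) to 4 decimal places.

(3.5000, 2.5000)

circle eqns → linear via eq_j − eq_1; set q_j = A_j·A_j − L_j²
q_1 = 0.0000+16.0000−14.5000 = 1.5000
-20.0000·x − 8.0000·y = q_1−q_2 = -90.0000
-20.0000·x + 8.0000·y = q_1−q_3 = -50.0000
solve first two rows → x=3.5000, y=2.5000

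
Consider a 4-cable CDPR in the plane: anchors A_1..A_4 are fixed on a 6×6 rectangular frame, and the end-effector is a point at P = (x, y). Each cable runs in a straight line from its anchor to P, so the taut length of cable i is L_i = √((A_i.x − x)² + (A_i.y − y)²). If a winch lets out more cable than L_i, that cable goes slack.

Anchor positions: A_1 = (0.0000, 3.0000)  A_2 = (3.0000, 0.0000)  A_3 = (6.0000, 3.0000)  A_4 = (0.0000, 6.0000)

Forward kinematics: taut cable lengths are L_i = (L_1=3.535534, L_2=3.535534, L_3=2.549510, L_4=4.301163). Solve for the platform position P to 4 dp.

circle eqns → linear via eq_j − eq_1; set k_j = A_j·A_j − L_j²
k_1 = 0.0000+9.0000−12.5000 = -3.5000
-6.0000·x + 6.0000·y = k_1−k_2 = 0.0000
-12.0000·x + 0.0000·y = k_1−k_3 = -42.0000
0.0000·x − 6.0000·y = k_1−k_4 = -21.0000
solve first two rows → x=3.5000, y=3.5000
check cable 4: ‖A_4−P‖² = 18.5000 ≈ L_4² = 18.5000 ✓

(3.5000, 3.5000)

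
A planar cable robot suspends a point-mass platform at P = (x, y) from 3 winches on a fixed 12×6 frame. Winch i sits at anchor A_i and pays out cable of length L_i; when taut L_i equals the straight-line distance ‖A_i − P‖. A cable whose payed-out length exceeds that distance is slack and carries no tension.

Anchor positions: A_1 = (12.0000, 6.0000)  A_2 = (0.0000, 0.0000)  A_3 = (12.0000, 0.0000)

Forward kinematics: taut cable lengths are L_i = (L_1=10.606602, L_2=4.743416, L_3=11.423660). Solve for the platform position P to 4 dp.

(1.5000, 4.5000)

each cable: (A_i−P)·(A_i−P) = L_i²; let q_i = ‖A_i‖²−L_i²
q_1 = 144.0000+36.0000−112.5000 = 67.5000
row 1: 24.0000x + 12.0000y = 90.0000  (q_2=-22.5000)
row 2: 0.0000x + 12.0000y = 54.0000  (q_3=13.5000)
Cramer on rows 1–2 → x = 1.5000, y = 4.5000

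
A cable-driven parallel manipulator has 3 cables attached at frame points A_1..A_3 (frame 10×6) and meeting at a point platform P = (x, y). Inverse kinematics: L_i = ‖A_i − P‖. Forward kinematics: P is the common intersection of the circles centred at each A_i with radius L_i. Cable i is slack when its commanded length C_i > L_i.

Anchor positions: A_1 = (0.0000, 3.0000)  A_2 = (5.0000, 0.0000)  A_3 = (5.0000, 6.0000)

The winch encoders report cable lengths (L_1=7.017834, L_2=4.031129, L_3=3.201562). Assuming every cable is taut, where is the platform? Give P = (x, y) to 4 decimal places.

expand ‖A_i−P‖²=L_i² and subtract eq 1 (k_i ≔ ‖A_i‖²−L_i²)
k_1 = 0.0000+9.0000−49.2500 = -40.2500
eq1−eq2 → [-10.0000  6.0000]·P = -49.0000
eq1−eq3 → [-10.0000  -6.0000]·P = -91.0000
2×2 solve → P = (7.0000, 3.5000)

(7.0000, 3.5000)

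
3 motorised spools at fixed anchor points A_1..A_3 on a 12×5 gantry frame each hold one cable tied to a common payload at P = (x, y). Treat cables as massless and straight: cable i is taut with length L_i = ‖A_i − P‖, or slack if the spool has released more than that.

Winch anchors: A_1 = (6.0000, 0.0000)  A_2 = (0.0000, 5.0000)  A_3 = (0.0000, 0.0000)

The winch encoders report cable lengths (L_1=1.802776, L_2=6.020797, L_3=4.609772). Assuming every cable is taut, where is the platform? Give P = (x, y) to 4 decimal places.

(4.5000, 1.0000)

expand ‖A_i−P‖²=L_i² and subtract eq 1 (c_i ≔ ‖A_i‖²−L_i²)
c_1 = 36.0000+0.0000−3.2500 = 32.7500
eq1−eq2 → [12.0000  -10.0000]·P = 44.0000
eq1−eq3 → [12.0000  0.0000]·P = 54.0000
2×2 solve → P = (4.5000, 1.0000)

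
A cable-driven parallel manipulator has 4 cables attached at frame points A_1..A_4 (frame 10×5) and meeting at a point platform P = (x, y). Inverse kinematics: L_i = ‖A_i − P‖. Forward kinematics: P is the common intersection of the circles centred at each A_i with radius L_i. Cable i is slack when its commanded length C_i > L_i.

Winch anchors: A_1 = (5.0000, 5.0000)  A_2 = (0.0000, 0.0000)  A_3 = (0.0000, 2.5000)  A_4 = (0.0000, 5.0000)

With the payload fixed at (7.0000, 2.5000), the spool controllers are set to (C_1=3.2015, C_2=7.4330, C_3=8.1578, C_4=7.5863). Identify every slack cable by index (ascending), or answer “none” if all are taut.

3, 4

cable 1: √((-2.0000)²+(2.5000)²)=3.2016, C_1=3.2015: taut
cable 2: √((-7.0000)²+(-2.5000)²)=7.4330, C_2=7.4330: taut
cable 3: √((-7.0000)²+(0.0000)²)=7.0000, C_3=8.1578: slack
cable 4: √((-7.0000)²+(2.5000)²)=7.4330, C_4=7.5863: slack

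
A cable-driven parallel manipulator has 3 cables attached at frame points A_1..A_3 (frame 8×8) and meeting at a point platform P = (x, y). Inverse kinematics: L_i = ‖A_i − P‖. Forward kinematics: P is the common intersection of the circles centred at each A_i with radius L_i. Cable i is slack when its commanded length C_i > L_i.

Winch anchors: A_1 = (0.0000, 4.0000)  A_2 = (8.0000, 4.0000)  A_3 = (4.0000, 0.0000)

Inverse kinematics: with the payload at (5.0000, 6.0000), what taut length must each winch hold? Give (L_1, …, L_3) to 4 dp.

(5.3852, 3.6056, 6.0828)

L_1: Δ = A_1−P = (-5.0000, -2.0000) → ‖Δ‖ = √29.0000 = 5.3852
L_2: Δ = A_2−P = (3.0000, -2.0000) → ‖Δ‖ = √13.0000 = 3.6056
L_3: Δ = A_3−P = (-1.0000, -6.0000) → ‖Δ‖ = √37.0000 = 6.0828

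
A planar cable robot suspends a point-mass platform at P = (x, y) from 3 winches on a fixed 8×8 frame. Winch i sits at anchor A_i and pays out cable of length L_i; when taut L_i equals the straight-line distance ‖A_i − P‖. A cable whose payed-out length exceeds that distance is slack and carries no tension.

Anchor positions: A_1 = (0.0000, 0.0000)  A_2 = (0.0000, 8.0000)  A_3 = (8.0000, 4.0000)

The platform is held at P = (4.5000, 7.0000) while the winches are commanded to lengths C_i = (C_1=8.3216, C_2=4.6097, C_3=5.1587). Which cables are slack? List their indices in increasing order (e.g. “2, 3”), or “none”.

3

cable 1: √((-4.5000)²+(-7.0000)²)=8.3217, C_1=8.3216: taut
cable 2: √((-4.5000)²+(1.0000)²)=4.6098, C_2=4.6097: taut
cable 3: √((3.5000)²+(-3.0000)²)=4.6098, C_3=5.1587: slack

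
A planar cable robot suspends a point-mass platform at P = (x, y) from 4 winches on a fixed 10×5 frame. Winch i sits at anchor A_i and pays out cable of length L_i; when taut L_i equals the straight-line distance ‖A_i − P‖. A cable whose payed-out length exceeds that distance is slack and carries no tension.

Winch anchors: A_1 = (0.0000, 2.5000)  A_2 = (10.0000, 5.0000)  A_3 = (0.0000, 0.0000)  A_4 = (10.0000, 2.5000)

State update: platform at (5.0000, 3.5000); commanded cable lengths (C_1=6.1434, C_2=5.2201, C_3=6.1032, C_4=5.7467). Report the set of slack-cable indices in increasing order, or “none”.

1, 4

i=1: geometric 5.0990 vs commanded 6.1434 ⇒ slack
i=2: geometric 5.2202 vs commanded 5.2201 ⇒ taut
i=3: geometric 6.1033 vs commanded 6.1032 ⇒ taut
i=4: geometric 5.0990 vs commanded 5.7467 ⇒ slack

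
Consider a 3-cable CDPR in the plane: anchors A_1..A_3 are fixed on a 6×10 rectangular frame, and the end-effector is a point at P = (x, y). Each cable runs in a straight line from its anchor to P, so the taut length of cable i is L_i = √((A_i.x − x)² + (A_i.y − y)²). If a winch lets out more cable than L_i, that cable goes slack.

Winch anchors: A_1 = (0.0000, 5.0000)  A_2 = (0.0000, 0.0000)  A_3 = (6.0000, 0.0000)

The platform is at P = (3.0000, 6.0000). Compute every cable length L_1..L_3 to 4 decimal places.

L_1: Δ = A_1−P = (-3.0000, -1.0000) → ‖Δ‖ = √10.0000 = 3.1623
L_2: Δ = A_2−P = (-3.0000, -6.0000) → ‖Δ‖ = √45.0000 = 6.7082
L_3: Δ = A_3−P = (3.0000, -6.0000) → ‖Δ‖ = √45.0000 = 6.7082

(3.1623, 6.7082, 6.7082)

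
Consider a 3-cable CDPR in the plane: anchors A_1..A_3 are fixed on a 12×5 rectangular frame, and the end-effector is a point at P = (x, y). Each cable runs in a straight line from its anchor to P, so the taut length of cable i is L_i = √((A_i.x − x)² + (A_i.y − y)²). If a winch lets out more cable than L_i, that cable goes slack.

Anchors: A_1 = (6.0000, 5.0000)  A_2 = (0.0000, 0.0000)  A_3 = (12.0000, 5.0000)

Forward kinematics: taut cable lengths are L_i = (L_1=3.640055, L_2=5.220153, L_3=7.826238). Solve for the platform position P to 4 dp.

circle eqns → linear via eq_j − eq_1; set c_j = A_j·A_j − L_j²
c_1 = 36.0000+25.0000−13.2500 = 47.7500
12.0000·x + 10.0000·y = c_1−c_2 = 75.0000
-12.0000·x + 0.0000·y = c_1−c_3 = -60.0000
solve first two rows → x=5.0000, y=1.5000

(5.0000, 1.5000)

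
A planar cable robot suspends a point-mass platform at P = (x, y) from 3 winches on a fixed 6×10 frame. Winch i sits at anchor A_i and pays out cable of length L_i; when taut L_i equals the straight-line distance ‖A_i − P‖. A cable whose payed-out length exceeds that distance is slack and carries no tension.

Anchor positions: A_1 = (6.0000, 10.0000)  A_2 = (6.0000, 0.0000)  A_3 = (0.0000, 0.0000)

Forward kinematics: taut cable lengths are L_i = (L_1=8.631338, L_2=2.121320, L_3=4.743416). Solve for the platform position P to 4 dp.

(4.5000, 1.5000)

each cable: (A_i−P)·(A_i−P) = L_i²; let q_i = ‖A_i‖²−L_i²
q_1 = 36.0000+100.0000−74.5000 = 61.5000
row 1: 0.0000x + 20.0000y = 30.0000  (q_2=31.5000)
row 2: 12.0000x + 20.0000y = 84.0000  (q_3=-22.5000)
Cramer on rows 1–2 → x = 4.5000, y = 1.5000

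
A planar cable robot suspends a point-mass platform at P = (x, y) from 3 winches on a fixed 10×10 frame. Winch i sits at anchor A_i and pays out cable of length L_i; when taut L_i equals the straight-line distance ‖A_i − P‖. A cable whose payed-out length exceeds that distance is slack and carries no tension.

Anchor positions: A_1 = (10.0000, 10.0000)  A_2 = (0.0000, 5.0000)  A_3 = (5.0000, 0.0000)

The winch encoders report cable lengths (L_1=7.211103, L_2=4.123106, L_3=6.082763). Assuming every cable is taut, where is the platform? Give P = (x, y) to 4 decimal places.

circle eqns → linear via eq_j − eq_1; set c_j = A_j·A_j − L_j²
c_1 = 100.0000+100.0000−52.0000 = 148.0000
20.0000·x + 10.0000·y = c_1−c_2 = 140.0000
10.0000·x + 20.0000·y = c_1−c_3 = 160.0000
solve first two rows → x=4.0000, y=6.0000

(4.0000, 6.0000)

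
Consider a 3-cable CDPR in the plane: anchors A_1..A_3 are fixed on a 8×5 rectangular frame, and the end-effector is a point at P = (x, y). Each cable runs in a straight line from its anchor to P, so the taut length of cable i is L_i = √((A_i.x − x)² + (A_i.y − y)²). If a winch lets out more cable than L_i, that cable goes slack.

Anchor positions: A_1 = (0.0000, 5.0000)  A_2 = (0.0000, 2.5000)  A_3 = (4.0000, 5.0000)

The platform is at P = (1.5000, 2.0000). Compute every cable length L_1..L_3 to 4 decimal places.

L_1: Δ = A_1−P = (-1.5000, 3.0000) → ‖Δ‖ = √11.2500 = 3.3541
L_2: Δ = A_2−P = (-1.5000, 0.5000) → ‖Δ‖ = √2.5000 = 1.5811
L_3: Δ = A_3−P = (2.5000, 3.0000) → ‖Δ‖ = √15.2500 = 3.9051

(3.3541, 1.5811, 3.9051)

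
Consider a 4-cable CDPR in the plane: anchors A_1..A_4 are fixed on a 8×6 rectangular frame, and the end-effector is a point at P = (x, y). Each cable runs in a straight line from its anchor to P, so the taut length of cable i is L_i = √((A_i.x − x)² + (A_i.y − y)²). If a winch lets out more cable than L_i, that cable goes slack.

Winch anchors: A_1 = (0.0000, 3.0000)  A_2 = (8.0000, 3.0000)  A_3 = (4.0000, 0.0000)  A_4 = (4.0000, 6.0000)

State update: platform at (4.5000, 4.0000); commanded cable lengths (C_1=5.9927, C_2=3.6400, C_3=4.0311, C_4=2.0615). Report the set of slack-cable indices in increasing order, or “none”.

i=1: geometric 4.6098 vs commanded 5.9927 ⇒ slack
i=2: geometric 3.6401 vs commanded 3.6400 ⇒ taut
i=3: geometric 4.0311 vs commanded 4.0311 ⇒ taut
i=4: geometric 2.0616 vs commanded 2.0615 ⇒ taut

1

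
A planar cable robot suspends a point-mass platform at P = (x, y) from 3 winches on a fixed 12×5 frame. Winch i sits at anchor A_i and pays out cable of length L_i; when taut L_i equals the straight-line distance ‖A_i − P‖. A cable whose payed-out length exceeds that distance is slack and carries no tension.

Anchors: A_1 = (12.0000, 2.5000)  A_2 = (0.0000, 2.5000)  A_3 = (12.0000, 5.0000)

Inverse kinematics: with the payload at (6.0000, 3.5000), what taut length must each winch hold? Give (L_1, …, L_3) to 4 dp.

(6.0828, 6.0828, 6.1847)

L_1: Δ = A_1−P = (6.0000, -1.0000) → ‖Δ‖ = √37.0000 = 6.0828
L_2: Δ = A_2−P = (-6.0000, -1.0000) → ‖Δ‖ = √37.0000 = 6.0828
L_3: Δ = A_3−P = (6.0000, 1.5000) → ‖Δ‖ = √38.2500 = 6.1847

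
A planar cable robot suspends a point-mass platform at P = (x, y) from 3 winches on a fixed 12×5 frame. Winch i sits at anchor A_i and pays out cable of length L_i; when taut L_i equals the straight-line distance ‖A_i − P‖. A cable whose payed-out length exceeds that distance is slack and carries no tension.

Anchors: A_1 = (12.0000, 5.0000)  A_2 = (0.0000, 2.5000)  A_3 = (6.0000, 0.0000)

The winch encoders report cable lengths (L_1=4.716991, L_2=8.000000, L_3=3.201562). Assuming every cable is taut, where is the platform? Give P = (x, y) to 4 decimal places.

(8.0000, 2.5000)

expand ‖A_i−P‖²=L_i² and subtract eq 1 (q_i ≔ ‖A_i‖²−L_i²)
q_1 = 144.0000+25.0000−22.2500 = 146.7500
eq1−eq2 → [24.0000  5.0000]·P = 204.5000
eq1−eq3 → [12.0000  10.0000]·P = 121.0000
2×2 solve → P = (8.0000, 2.5000)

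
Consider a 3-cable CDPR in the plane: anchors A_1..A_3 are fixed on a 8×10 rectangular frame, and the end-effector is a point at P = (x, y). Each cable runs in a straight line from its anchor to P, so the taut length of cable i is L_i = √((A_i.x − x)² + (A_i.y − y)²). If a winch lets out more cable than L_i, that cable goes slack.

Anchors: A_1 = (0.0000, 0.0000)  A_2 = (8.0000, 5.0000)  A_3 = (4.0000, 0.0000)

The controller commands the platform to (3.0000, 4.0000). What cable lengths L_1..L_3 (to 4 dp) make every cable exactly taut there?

cable 1: Δx=-3.0000, Δy=-4.0000; L_1 = √(Δx²+Δy²) = 5.0000
cable 2: Δx=5.0000, Δy=1.0000; L_2 = √(Δx²+Δy²) = 5.0990
cable 3: Δx=1.0000, Δy=-4.0000; L_3 = √(Δx²+Δy²) = 4.1231

(5.0000, 5.0990, 4.1231)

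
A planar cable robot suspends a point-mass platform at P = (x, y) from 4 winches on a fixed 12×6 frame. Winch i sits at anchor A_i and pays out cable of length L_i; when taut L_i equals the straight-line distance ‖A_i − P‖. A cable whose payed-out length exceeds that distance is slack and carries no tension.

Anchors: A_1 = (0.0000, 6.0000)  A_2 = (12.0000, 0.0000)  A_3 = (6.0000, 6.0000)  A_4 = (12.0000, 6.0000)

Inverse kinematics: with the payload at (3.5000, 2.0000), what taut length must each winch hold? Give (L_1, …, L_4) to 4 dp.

(5.3151, 8.7321, 4.7170, 9.3941)

cable 1: Δx=-3.5000, Δy=4.0000; L_1 = √(Δx²+Δy²) = 5.3151
cable 2: Δx=8.5000, Δy=-2.0000; L_2 = √(Δx²+Δy²) = 8.7321
cable 3: Δx=2.5000, Δy=4.0000; L_3 = √(Δx²+Δy²) = 4.7170
cable 4: Δx=8.5000, Δy=4.0000; L_4 = √(Δx²+Δy²) = 9.3941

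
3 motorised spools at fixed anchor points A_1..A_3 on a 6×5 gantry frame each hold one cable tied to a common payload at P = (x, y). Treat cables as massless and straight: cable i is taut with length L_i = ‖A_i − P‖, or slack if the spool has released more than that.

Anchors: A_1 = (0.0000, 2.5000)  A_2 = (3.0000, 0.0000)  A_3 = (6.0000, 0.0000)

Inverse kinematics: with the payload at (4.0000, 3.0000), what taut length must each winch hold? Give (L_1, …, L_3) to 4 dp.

(4.0311, 3.1623, 3.6056)

cable 1: Δx=-4.0000, Δy=-0.5000; L_1 = √(Δx²+Δy²) = 4.0311
cable 2: Δx=-1.0000, Δy=-3.0000; L_2 = √(Δx²+Δy²) = 3.1623
cable 3: Δx=2.0000, Δy=-3.0000; L_3 = √(Δx²+Δy²) = 3.6056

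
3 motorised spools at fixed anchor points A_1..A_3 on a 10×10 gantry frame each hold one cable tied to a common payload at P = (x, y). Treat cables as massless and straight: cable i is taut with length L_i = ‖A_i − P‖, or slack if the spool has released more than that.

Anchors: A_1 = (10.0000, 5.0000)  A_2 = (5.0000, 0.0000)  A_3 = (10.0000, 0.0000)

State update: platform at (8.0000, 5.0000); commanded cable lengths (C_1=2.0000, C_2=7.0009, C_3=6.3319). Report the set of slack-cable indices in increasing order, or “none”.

cable 1: L_1 = ‖A_1−P‖ = 2.0000;  C_1 = 2.0000 → taut
cable 2: L_2 = ‖A_2−P‖ = 5.8310;  C_2 = 7.0009 → slack
cable 3: L_3 = ‖A_3−P‖ = 5.3852;  C_3 = 6.3319 → slack

2, 3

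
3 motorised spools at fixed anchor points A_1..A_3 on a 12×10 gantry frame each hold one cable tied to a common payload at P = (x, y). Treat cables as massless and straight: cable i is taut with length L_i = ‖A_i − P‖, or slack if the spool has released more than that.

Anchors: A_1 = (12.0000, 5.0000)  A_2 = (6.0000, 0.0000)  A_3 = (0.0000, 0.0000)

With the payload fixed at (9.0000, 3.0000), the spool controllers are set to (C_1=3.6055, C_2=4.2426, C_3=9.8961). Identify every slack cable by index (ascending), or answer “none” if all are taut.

cable 1: √((3.0000)²+(2.0000)²)=3.6056, C_1=3.6055: taut
cable 2: √((-3.0000)²+(-3.0000)²)=4.2426, C_2=4.2426: taut
cable 3: √((-9.0000)²+(-3.0000)²)=9.4868, C_3=9.8961: slack

3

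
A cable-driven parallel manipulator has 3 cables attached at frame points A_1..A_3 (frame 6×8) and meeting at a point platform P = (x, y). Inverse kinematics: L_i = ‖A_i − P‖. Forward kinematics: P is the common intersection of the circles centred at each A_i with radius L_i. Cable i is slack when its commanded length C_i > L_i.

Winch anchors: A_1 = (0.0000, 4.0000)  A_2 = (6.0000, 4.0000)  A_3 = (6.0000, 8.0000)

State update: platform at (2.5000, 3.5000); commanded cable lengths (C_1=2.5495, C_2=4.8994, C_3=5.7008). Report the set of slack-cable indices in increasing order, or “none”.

2

cable 1: L_1 = ‖A_1−P‖ = 2.5495;  C_1 = 2.5495 → taut
cable 2: L_2 = ‖A_2−P‖ = 3.5355;  C_2 = 4.8994 → slack
cable 3: L_3 = ‖A_3−P‖ = 5.7009;  C_3 = 5.7008 → taut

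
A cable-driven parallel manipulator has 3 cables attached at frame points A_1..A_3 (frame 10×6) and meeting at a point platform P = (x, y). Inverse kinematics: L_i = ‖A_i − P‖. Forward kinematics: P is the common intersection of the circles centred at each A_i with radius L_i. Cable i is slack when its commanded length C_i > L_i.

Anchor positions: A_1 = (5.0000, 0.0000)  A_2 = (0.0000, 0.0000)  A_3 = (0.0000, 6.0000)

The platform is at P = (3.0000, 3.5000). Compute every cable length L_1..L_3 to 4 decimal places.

L_1 = √((5.0000−3.0000)² + (0.0000−3.5000)²) = 4.0311
L_2 = √((0.0000−3.0000)² + (0.0000−3.5000)²) = 4.6098
L_3 = √((0.0000−3.0000)² + (6.0000−3.5000)²) = 3.9051

(4.0311, 4.6098, 3.9051)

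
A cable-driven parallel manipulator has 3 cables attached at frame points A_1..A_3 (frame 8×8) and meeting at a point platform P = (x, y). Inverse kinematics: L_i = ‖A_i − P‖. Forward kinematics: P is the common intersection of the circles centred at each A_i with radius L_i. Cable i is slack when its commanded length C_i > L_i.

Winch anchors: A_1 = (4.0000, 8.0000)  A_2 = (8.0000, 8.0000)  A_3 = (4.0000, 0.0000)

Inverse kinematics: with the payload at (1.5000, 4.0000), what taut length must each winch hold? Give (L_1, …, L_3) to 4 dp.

cable 1: Δx=2.5000, Δy=4.0000; L_1 = √(Δx²+Δy²) = 4.7170
cable 2: Δx=6.5000, Δy=4.0000; L_2 = √(Δx²+Δy²) = 7.6322
cable 3: Δx=2.5000, Δy=-4.0000; L_3 = √(Δx²+Δy²) = 4.7170

(4.7170, 7.6322, 4.7170)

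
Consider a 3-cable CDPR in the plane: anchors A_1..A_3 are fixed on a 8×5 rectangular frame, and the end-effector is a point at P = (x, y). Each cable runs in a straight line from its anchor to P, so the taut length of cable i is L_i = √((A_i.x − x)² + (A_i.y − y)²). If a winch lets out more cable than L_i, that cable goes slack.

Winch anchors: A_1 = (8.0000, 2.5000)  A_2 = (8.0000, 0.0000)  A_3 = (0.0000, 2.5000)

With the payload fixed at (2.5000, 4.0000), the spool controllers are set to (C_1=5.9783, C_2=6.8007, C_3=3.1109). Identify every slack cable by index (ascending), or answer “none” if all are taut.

cable 1: L_1 = ‖A_1−P‖ = 5.7009;  C_1 = 5.9783 → slack
cable 2: L_2 = ‖A_2−P‖ = 6.8007;  C_2 = 6.8007 → taut
cable 3: L_3 = ‖A_3−P‖ = 2.9155;  C_3 = 3.1109 → slack

1, 3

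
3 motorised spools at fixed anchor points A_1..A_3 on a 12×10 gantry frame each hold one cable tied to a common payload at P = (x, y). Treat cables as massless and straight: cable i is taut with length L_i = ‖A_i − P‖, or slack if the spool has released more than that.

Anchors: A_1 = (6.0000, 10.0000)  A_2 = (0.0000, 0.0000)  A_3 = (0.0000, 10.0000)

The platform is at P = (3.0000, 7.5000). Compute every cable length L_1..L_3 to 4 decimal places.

(3.9051, 8.0777, 3.9051)

L_1 = √((6.0000−3.0000)² + (10.0000−7.5000)²) = 3.9051
L_2 = √((0.0000−3.0000)² + (0.0000−7.5000)²) = 8.0777
L_3 = √((0.0000−3.0000)² + (10.0000−7.5000)²) = 3.9051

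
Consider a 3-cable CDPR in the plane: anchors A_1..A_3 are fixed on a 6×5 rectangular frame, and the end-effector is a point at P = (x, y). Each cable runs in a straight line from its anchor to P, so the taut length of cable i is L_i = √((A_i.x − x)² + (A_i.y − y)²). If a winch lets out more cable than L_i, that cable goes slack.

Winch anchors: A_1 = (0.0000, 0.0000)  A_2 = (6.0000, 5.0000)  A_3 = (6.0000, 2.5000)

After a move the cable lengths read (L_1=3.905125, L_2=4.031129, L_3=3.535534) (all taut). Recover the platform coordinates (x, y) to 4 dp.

circle eqns → linear via eq_j − eq_1; set k_j = A_j·A_j − L_j²
k_1 = 0.0000+0.0000−15.2500 = -15.2500
-12.0000·x − 10.0000·y = k_1−k_2 = -60.0000
-12.0000·x − 5.0000·y = k_1−k_3 = -45.0000
solve first two rows → x=2.5000, y=3.0000

(2.5000, 3.0000)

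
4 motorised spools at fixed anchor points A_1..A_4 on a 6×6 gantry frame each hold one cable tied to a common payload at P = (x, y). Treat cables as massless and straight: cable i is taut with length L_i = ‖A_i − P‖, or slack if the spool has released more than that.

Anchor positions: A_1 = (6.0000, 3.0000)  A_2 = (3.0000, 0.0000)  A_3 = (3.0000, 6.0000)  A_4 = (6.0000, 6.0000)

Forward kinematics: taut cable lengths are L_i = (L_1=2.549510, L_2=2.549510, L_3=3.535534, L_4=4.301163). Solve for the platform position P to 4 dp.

(3.5000, 2.5000)

circle eqns → linear via eq_j − eq_1; set k_j = A_j·A_j − L_j²
k_1 = 36.0000+9.0000−6.5000 = 38.5000
6.0000·x + 6.0000·y = k_1−k_2 = 36.0000
6.0000·x − 6.0000·y = k_1−k_3 = 6.0000
0.0000·x − 6.0000·y = k_1−k_4 = -15.0000
solve first two rows → x=3.5000, y=2.5000
check cable 4: ‖A_4−P‖² = 18.5000 ≈ L_4² = 18.5000 ✓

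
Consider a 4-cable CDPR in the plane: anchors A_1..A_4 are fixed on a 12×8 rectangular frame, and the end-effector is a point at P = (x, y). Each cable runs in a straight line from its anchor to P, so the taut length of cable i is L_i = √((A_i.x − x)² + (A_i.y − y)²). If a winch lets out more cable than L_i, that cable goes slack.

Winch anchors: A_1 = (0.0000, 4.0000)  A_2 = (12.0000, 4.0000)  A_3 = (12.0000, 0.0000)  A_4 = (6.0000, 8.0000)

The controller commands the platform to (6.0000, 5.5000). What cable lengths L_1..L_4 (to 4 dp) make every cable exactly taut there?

L_1: Δ = A_1−P = (-6.0000, -1.5000) → ‖Δ‖ = √38.2500 = 6.1847
L_2: Δ = A_2−P = (6.0000, -1.5000) → ‖Δ‖ = √38.2500 = 6.1847
L_3: Δ = A_3−P = (6.0000, -5.5000) → ‖Δ‖ = √66.2500 = 8.1394
L_4: Δ = A_4−P = (0.0000, 2.5000) → ‖Δ‖ = √6.2500 = 2.5000

(6.1847, 6.1847, 8.1394, 2.5000)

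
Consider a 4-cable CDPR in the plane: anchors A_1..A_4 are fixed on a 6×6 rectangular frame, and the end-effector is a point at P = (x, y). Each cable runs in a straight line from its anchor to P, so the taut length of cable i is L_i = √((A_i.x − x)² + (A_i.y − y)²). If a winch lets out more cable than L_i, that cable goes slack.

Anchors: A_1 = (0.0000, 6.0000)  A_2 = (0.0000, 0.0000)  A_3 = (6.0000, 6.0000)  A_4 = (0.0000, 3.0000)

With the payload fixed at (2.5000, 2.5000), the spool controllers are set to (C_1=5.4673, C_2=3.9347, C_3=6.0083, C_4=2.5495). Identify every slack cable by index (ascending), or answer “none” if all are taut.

1, 2, 3

i=1: geometric 4.3012 vs commanded 5.4673 ⇒ slack
i=2: geometric 3.5355 vs commanded 3.9347 ⇒ slack
i=3: geometric 4.9497 vs commanded 6.0083 ⇒ slack
i=4: geometric 2.5495 vs commanded 2.5495 ⇒ taut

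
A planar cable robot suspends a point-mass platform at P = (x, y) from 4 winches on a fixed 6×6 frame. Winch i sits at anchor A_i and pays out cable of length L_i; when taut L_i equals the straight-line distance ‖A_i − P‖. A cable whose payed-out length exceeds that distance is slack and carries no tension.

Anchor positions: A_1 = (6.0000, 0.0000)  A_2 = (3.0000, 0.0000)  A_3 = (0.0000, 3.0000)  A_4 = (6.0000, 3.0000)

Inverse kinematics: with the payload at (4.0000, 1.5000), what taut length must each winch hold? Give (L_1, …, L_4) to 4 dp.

L_1: Δ = A_1−P = (2.0000, -1.5000) → ‖Δ‖ = √6.2500 = 2.5000
L_2: Δ = A_2−P = (-1.0000, -1.5000) → ‖Δ‖ = √3.2500 = 1.8028
L_3: Δ = A_3−P = (-4.0000, 1.5000) → ‖Δ‖ = √18.2500 = 4.2720
L_4: Δ = A_4−P = (2.0000, 1.5000) → ‖Δ‖ = √6.2500 = 2.5000

(2.5000, 1.8028, 4.2720, 2.5000)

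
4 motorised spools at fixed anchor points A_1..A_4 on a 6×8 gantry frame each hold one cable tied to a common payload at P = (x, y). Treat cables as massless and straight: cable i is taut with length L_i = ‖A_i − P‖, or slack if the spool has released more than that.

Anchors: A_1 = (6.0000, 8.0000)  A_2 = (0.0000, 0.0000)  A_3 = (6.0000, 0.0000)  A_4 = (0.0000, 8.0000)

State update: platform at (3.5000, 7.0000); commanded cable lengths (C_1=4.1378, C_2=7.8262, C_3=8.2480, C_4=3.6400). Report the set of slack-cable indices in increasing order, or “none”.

1, 3

i=1: geometric 2.6926 vs commanded 4.1378 ⇒ slack
i=2: geometric 7.8262 vs commanded 7.8262 ⇒ taut
i=3: geometric 7.4330 vs commanded 8.2480 ⇒ slack
i=4: geometric 3.6401 vs commanded 3.6400 ⇒ taut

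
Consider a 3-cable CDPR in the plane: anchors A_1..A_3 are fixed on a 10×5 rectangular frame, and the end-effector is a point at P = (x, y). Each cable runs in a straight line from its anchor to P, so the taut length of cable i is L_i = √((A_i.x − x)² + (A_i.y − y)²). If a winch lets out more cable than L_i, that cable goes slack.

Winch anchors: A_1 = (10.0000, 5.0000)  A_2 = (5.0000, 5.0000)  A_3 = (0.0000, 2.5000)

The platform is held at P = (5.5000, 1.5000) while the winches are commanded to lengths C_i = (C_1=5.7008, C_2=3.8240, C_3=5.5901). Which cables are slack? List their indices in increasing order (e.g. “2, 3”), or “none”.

2

cable 1: √((4.5000)²+(3.5000)²)=5.7009, C_1=5.7008: taut
cable 2: √((-0.5000)²+(3.5000)²)=3.5355, C_2=3.8240: slack
cable 3: √((-5.5000)²+(1.0000)²)=5.5902, C_3=5.5901: taut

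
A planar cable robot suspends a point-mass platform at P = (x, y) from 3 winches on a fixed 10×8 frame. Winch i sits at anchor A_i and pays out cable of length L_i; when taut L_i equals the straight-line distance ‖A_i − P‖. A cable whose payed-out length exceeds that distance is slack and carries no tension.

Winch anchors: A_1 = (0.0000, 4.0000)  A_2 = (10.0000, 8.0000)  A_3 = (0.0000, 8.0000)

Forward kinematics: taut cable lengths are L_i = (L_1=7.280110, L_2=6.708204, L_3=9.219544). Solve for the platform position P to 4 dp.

circle eqns → linear via eq_j − eq_1; set q_j = A_j·A_j − L_j²
q_1 = 0.0000+16.0000−53.0000 = -37.0000
-20.0000·x − 8.0000·y = q_1−q_2 = -156.0000
0.0000·x − 8.0000·y = q_1−q_3 = -16.0000
solve first two rows → x=7.0000, y=2.0000

(7.0000, 2.0000)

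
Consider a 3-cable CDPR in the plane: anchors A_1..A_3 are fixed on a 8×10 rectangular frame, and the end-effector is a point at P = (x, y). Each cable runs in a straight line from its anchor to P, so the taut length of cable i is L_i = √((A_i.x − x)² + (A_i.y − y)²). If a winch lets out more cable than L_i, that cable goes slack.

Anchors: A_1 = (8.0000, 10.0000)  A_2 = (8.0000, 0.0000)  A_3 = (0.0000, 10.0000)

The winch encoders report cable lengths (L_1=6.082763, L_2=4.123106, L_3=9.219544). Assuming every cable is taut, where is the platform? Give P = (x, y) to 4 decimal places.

(7.0000, 4.0000)

circle eqns → linear via eq_j − eq_1; set k_j = A_j·A_j − L_j²
k_1 = 64.0000+100.0000−37.0000 = 127.0000
0.0000·x + 20.0000·y = k_1−k_2 = 80.0000
16.0000·x + 0.0000·y = k_1−k_3 = 112.0000
solve first two rows → x=7.0000, y=4.0000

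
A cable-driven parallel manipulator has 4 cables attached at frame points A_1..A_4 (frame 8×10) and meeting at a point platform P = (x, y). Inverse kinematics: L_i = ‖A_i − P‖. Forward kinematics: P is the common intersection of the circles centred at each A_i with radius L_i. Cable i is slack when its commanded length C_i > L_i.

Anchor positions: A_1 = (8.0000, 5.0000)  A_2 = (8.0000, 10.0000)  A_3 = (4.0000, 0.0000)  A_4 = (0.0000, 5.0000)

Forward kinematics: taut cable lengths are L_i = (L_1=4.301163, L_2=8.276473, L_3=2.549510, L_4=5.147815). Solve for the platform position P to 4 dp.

(4.5000, 2.5000)

expand ‖A_i−P‖²=L_i² and subtract eq 1 (k_i ≔ ‖A_i‖²−L_i²)
k_1 = 64.0000+25.0000−18.5000 = 70.5000
eq1−eq2 → [0.0000  -10.0000]·P = -25.0000
eq1−eq3 → [8.0000  10.0000]·P = 61.0000
eq1−eq4 → [16.0000  0.0000]·P = 72.0000
2×2 solve → P = (4.5000, 2.5000)
check cable 4: ‖A_4−P‖² = 26.5000 ≈ L_4² = 26.5000 ✓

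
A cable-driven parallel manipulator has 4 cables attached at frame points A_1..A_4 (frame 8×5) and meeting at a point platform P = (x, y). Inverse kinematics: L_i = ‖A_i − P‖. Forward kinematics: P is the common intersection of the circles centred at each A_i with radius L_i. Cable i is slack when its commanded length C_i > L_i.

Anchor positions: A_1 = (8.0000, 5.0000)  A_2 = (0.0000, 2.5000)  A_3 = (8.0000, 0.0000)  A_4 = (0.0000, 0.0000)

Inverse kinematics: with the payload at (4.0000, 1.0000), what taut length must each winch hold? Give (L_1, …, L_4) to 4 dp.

(5.6569, 4.2720, 4.1231, 4.1231)

cable 1: Δx=4.0000, Δy=4.0000; L_1 = √(Δx²+Δy²) = 5.6569
cable 2: Δx=-4.0000, Δy=1.5000; L_2 = √(Δx²+Δy²) = 4.2720
cable 3: Δx=4.0000, Δy=-1.0000; L_3 = √(Δx²+Δy²) = 4.1231
cable 4: Δx=-4.0000, Δy=-1.0000; L_4 = √(Δx²+Δy²) = 4.1231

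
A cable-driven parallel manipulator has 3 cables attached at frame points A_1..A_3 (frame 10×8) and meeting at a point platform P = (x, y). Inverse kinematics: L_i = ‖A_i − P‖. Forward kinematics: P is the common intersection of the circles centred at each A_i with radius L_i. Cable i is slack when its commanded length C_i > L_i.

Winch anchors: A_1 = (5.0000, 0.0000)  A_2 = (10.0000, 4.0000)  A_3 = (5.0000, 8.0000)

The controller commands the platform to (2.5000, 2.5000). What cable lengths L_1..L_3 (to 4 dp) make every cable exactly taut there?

(3.5355, 7.6485, 6.0415)

L_1 = √((5.0000−2.5000)² + (0.0000−2.5000)²) = 3.5355
L_2 = √((10.0000−2.5000)² + (4.0000−2.5000)²) = 7.6485
L_3 = √((5.0000−2.5000)² + (8.0000−2.5000)²) = 6.0415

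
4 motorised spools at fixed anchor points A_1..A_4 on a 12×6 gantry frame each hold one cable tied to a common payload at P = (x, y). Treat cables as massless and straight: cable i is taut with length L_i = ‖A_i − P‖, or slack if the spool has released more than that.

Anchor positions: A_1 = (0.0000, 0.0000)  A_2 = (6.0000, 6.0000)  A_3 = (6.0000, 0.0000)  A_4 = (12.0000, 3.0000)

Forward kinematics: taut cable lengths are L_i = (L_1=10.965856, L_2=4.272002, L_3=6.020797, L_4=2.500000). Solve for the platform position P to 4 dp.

(10.0000, 4.5000)

expand ‖A_i−P‖²=L_i² and subtract eq 1 (q_i ≔ ‖A_i‖²−L_i²)
q_1 = 0.0000+0.0000−120.2500 = -120.2500
eq1−eq2 → [-12.0000  -12.0000]·P = -174.0000
eq1−eq3 → [-12.0000  0.0000]·P = -120.0000
eq1−eq4 → [-24.0000  -6.0000]·P = -267.0000
2×2 solve → P = (10.0000, 4.5000)
check cable 4: ‖A_4−P‖² = 6.2500 ≈ L_4² = 6.2500 ✓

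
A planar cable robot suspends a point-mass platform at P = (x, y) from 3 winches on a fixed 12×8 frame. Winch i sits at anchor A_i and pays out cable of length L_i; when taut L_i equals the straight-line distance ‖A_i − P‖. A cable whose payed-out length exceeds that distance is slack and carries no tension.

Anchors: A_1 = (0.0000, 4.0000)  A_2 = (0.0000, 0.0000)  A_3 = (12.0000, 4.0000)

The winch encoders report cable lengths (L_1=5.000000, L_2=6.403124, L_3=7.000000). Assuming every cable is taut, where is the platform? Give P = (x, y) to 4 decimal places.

(5.0000, 4.0000)

expand ‖A_i−P‖²=L_i² and subtract eq 1 (c_i ≔ ‖A_i‖²−L_i²)
c_1 = 0.0000+16.0000−25.0000 = -9.0000
eq1−eq2 → [0.0000  8.0000]·P = 32.0000
eq1−eq3 → [-24.0000  0.0000]·P = -120.0000
2×2 solve → P = (5.0000, 4.0000)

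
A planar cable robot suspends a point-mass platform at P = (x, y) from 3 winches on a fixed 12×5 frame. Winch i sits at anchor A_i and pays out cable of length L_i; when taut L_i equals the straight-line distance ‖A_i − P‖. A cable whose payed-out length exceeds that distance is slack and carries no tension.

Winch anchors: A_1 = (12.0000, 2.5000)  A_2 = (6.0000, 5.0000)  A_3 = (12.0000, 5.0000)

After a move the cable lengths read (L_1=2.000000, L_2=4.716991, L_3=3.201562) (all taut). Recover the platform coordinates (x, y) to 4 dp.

(10.0000, 2.5000)

each cable: (A_i−P)·(A_i−P) = L_i²; let q_i = ‖A_i‖²−L_i²
q_1 = 144.0000+6.2500−4.0000 = 146.2500
row 1: 12.0000x − 5.0000y = 107.5000  (q_2=38.7500)
row 2: 0.0000x − 5.0000y = -12.5000  (q_3=158.7500)
Cramer on rows 1–2 → x = 10.0000, y = 2.5000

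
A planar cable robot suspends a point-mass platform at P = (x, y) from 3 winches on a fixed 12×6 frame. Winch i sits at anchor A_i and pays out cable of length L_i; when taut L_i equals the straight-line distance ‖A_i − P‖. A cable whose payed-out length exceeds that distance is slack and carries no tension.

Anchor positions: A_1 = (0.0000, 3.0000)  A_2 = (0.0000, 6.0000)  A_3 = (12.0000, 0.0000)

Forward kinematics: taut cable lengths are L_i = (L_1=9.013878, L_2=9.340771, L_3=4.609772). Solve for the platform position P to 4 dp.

expand ‖A_i−P‖²=L_i² and subtract eq 1 (c_i ≔ ‖A_i‖²−L_i²)
c_1 = 0.0000+9.0000−81.2500 = -72.2500
eq1−eq2 → [0.0000  -6.0000]·P = -21.0000
eq1−eq3 → [-24.0000  6.0000]·P = -195.0000
2×2 solve → P = (9.0000, 3.5000)

(9.0000, 3.5000)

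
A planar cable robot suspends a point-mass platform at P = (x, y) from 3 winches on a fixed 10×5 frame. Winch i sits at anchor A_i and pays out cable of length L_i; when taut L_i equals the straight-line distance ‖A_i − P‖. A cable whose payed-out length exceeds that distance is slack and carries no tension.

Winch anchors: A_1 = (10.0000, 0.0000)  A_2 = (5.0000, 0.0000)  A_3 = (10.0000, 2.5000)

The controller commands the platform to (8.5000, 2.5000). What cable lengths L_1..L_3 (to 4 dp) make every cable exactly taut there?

(2.9155, 4.3012, 1.5000)

cable 1: Δx=1.5000, Δy=-2.5000; L_1 = √(Δx²+Δy²) = 2.9155
cable 2: Δx=-3.5000, Δy=-2.5000; L_2 = √(Δx²+Δy²) = 4.3012
cable 3: Δx=1.5000, Δy=0.0000; L_3 = √(Δx²+Δy²) = 1.5000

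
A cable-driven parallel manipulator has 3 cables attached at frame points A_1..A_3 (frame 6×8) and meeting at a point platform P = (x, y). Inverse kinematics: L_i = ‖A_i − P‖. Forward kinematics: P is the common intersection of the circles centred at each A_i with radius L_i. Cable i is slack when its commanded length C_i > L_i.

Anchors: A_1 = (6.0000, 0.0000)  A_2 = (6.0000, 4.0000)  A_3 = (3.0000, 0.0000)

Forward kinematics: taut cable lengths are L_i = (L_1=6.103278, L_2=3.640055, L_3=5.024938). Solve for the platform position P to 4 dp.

(2.5000, 5.0000)

expand ‖A_i−P‖²=L_i² and subtract eq 1 (c_i ≔ ‖A_i‖²−L_i²)
c_1 = 36.0000+0.0000−37.2500 = -1.2500
eq1−eq2 → [0.0000  -8.0000]·P = -40.0000
eq1−eq3 → [6.0000  0.0000]·P = 15.0000
2×2 solve → P = (2.5000, 5.0000)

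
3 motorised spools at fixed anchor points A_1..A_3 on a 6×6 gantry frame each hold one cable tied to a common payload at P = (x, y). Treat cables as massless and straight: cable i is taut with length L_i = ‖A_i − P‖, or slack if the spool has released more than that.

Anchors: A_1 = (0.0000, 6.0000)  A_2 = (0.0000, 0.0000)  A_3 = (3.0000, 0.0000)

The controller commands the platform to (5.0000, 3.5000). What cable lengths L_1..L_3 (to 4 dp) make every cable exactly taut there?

cable 1: Δx=-5.0000, Δy=2.5000; L_1 = √(Δx²+Δy²) = 5.5902
cable 2: Δx=-5.0000, Δy=-3.5000; L_2 = √(Δx²+Δy²) = 6.1033
cable 3: Δx=-2.0000, Δy=-3.5000; L_3 = √(Δx²+Δy²) = 4.0311

(5.5902, 6.1033, 4.0311)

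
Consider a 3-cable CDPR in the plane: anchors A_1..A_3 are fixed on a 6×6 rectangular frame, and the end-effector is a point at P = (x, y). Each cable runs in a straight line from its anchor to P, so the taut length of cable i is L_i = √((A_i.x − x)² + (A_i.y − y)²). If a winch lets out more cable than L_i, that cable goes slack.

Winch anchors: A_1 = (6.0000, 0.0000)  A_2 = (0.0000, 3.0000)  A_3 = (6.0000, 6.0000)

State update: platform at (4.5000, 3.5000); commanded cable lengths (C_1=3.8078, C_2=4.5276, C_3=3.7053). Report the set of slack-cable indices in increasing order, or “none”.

cable 1: L_1 = ‖A_1−P‖ = 3.8079;  C_1 = 3.8078 → taut
cable 2: L_2 = ‖A_2−P‖ = 4.5277;  C_2 = 4.5276 → taut
cable 3: L_3 = ‖A_3−P‖ = 2.9155;  C_3 = 3.7053 → slack

3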